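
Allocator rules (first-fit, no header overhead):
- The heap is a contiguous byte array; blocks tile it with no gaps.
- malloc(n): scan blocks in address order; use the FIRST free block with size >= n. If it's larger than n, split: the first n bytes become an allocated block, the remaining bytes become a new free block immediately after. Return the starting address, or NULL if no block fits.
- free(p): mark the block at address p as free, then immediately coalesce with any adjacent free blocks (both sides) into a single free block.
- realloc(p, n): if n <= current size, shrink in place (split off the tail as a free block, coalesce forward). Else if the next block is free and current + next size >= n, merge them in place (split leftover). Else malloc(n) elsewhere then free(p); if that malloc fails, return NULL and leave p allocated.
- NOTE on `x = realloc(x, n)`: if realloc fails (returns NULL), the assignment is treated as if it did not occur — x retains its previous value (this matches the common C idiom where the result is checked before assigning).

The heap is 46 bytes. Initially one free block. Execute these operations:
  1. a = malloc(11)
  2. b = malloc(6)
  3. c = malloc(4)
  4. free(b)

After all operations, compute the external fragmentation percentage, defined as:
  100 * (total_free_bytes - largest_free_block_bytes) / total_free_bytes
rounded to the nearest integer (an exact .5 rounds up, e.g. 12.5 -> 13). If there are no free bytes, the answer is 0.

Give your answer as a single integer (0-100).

Answer: 19

Derivation:
Op 1: a = malloc(11) -> a = 0; heap: [0-10 ALLOC][11-45 FREE]
Op 2: b = malloc(6) -> b = 11; heap: [0-10 ALLOC][11-16 ALLOC][17-45 FREE]
Op 3: c = malloc(4) -> c = 17; heap: [0-10 ALLOC][11-16 ALLOC][17-20 ALLOC][21-45 FREE]
Op 4: free(b) -> (freed b); heap: [0-10 ALLOC][11-16 FREE][17-20 ALLOC][21-45 FREE]
Free blocks: [6 25] total_free=31 largest=25 -> 100*(31-25)/31 = 600/31 ≈ 19.355 -> rounds to 19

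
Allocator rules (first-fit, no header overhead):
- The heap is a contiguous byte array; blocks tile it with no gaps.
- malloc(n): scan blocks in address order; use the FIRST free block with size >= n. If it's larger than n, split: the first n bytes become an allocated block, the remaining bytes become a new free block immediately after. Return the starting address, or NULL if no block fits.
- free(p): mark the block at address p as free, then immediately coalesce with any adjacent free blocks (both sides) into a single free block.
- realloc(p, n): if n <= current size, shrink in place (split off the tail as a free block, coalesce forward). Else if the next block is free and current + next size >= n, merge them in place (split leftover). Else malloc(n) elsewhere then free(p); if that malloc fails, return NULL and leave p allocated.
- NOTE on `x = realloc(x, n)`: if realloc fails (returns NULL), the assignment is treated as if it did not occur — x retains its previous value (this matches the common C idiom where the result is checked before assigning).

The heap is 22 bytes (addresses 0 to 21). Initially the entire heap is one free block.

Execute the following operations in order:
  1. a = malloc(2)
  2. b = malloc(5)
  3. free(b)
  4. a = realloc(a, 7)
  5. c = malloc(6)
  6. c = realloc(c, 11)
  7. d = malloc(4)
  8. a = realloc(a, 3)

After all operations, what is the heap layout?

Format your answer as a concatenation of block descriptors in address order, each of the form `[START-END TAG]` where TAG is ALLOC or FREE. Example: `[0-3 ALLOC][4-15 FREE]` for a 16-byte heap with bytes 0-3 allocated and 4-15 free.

Answer: [0-2 ALLOC][3-6 FREE][7-17 ALLOC][18-21 ALLOC]

Derivation:
Op 1: a = malloc(2) -> a = 0; heap: [0-1 ALLOC][2-21 FREE]
Op 2: b = malloc(5) -> b = 2; heap: [0-1 ALLOC][2-6 ALLOC][7-21 FREE]
Op 3: free(b) -> (freed b); heap: [0-1 ALLOC][2-21 FREE]
Op 4: a = realloc(a, 7) -> a = 0; heap: [0-6 ALLOC][7-21 FREE]
Op 5: c = malloc(6) -> c = 7; heap: [0-6 ALLOC][7-12 ALLOC][13-21 FREE]
Op 6: c = realloc(c, 11) -> c = 7; heap: [0-6 ALLOC][7-17 ALLOC][18-21 FREE]
Op 7: d = malloc(4) -> d = 18; heap: [0-6 ALLOC][7-17 ALLOC][18-21 ALLOC]
Op 8: a = realloc(a, 3) -> a = 0; heap: [0-2 ALLOC][3-6 FREE][7-17 ALLOC][18-21 ALLOC]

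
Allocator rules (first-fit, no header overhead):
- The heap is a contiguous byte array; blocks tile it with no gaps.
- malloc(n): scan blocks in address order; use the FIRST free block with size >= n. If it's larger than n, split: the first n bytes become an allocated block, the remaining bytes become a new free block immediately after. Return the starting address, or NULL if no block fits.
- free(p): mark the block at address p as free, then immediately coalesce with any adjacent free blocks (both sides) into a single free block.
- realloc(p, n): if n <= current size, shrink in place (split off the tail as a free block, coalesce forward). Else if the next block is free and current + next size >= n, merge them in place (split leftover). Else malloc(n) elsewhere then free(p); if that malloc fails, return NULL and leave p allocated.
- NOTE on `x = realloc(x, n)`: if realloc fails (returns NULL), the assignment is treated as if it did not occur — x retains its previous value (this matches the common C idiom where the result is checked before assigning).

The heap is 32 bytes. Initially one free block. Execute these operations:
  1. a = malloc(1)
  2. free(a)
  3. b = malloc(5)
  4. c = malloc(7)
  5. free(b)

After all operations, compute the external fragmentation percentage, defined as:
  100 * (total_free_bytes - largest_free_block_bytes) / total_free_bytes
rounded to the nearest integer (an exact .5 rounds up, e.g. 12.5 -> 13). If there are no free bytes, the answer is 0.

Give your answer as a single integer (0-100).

Answer: 20

Derivation:
Op 1: a = malloc(1) -> a = 0; heap: [0-0 ALLOC][1-31 FREE]
Op 2: free(a) -> (freed a); heap: [0-31 FREE]
Op 3: b = malloc(5) -> b = 0; heap: [0-4 ALLOC][5-31 FREE]
Op 4: c = malloc(7) -> c = 5; heap: [0-4 ALLOC][5-11 ALLOC][12-31 FREE]
Op 5: free(b) -> (freed b); heap: [0-4 FREE][5-11 ALLOC][12-31 FREE]
Free blocks: [5 20] total_free=25 largest=20 -> 100*(25-20)/25 = 500/25 = 20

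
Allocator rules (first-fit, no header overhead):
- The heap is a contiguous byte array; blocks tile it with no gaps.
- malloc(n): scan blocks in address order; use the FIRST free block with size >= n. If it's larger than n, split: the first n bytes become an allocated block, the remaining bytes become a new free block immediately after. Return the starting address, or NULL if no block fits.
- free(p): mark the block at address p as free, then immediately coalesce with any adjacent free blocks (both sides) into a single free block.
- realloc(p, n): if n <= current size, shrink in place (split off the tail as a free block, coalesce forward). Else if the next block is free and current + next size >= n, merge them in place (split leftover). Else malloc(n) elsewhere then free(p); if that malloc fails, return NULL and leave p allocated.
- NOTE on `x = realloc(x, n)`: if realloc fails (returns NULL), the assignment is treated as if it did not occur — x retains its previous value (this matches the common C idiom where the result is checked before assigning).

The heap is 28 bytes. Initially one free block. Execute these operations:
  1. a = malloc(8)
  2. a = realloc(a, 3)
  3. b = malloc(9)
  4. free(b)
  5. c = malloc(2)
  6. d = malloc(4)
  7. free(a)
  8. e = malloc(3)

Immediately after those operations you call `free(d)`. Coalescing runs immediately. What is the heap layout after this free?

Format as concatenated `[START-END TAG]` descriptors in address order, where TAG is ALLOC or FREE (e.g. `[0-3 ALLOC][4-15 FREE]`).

Answer: [0-2 ALLOC][3-4 ALLOC][5-27 FREE]

Derivation:
Op 1: a = malloc(8) -> a = 0; heap: [0-7 ALLOC][8-27 FREE]
Op 2: a = realloc(a, 3) -> a = 0; heap: [0-2 ALLOC][3-27 FREE]
Op 3: b = malloc(9) -> b = 3; heap: [0-2 ALLOC][3-11 ALLOC][12-27 FREE]
Op 4: free(b) -> (freed b); heap: [0-2 ALLOC][3-27 FREE]
Op 5: c = malloc(2) -> c = 3; heap: [0-2 ALLOC][3-4 ALLOC][5-27 FREE]
Op 6: d = malloc(4) -> d = 5; heap: [0-2 ALLOC][3-4 ALLOC][5-8 ALLOC][9-27 FREE]
Op 7: free(a) -> (freed a); heap: [0-2 FREE][3-4 ALLOC][5-8 ALLOC][9-27 FREE]
Op 8: e = malloc(3) -> e = 0; heap: [0-2 ALLOC][3-4 ALLOC][5-8 ALLOC][9-27 FREE]
free(d): d = 5 -> block [5-8 ALLOC]; mark free, coalesce with adjacent free neighbors -> [0-2 ALLOC][3-4 ALLOC][5-27 FREE]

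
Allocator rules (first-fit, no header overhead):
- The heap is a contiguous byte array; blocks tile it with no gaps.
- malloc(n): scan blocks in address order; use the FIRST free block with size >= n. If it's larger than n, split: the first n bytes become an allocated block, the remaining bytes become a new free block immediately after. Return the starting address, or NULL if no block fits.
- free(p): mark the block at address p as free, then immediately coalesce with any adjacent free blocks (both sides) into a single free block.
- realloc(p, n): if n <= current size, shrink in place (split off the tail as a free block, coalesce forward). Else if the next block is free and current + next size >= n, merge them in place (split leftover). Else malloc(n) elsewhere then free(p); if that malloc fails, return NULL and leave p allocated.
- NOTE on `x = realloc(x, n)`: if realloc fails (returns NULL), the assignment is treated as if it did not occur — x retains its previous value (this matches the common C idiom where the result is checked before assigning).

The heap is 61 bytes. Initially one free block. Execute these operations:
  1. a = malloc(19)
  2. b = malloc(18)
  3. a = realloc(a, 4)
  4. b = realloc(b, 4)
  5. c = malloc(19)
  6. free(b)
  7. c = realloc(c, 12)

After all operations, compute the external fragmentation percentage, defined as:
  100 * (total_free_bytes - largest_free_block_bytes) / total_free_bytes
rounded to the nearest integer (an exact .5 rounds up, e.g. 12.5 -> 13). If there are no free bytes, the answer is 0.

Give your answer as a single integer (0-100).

Answer: 42

Derivation:
Op 1: a = malloc(19) -> a = 0; heap: [0-18 ALLOC][19-60 FREE]
Op 2: b = malloc(18) -> b = 19; heap: [0-18 ALLOC][19-36 ALLOC][37-60 FREE]
Op 3: a = realloc(a, 4) -> a = 0; heap: [0-3 ALLOC][4-18 FREE][19-36 ALLOC][37-60 FREE]
Op 4: b = realloc(b, 4) -> b = 19; heap: [0-3 ALLOC][4-18 FREE][19-22 ALLOC][23-60 FREE]
Op 5: c = malloc(19) -> c = 23; heap: [0-3 ALLOC][4-18 FREE][19-22 ALLOC][23-41 ALLOC][42-60 FREE]
Op 6: free(b) -> (freed b); heap: [0-3 ALLOC][4-22 FREE][23-41 ALLOC][42-60 FREE]
Op 7: c = realloc(c, 12) -> c = 23; heap: [0-3 ALLOC][4-22 FREE][23-34 ALLOC][35-60 FREE]
Free blocks: [19 26] total_free=45 largest=26 -> 100*(45-26)/45 = 1900/45 ≈ 42.222 -> rounds to 42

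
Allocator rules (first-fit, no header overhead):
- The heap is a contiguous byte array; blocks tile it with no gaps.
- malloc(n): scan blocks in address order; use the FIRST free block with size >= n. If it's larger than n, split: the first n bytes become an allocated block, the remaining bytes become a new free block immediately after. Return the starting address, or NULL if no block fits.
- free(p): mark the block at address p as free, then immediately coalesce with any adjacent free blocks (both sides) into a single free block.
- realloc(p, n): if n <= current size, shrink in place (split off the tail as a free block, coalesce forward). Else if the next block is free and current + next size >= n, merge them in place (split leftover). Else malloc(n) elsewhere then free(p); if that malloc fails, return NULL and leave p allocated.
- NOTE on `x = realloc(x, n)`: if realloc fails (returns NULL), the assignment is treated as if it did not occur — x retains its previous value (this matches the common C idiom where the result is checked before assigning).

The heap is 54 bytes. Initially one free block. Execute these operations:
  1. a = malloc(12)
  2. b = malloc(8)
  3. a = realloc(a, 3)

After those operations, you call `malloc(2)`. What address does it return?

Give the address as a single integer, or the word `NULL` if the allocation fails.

Op 1: a = malloc(12) -> a = 0; heap: [0-11 ALLOC][12-53 FREE]
Op 2: b = malloc(8) -> b = 12; heap: [0-11 ALLOC][12-19 ALLOC][20-53 FREE]
Op 3: a = realloc(a, 3) -> a = 0; heap: [0-2 ALLOC][3-11 FREE][12-19 ALLOC][20-53 FREE]
malloc(2): first-fit scan over [0-2 ALLOC][3-11 FREE][12-19 ALLOC][20-53 FREE] -> 3

Answer: 3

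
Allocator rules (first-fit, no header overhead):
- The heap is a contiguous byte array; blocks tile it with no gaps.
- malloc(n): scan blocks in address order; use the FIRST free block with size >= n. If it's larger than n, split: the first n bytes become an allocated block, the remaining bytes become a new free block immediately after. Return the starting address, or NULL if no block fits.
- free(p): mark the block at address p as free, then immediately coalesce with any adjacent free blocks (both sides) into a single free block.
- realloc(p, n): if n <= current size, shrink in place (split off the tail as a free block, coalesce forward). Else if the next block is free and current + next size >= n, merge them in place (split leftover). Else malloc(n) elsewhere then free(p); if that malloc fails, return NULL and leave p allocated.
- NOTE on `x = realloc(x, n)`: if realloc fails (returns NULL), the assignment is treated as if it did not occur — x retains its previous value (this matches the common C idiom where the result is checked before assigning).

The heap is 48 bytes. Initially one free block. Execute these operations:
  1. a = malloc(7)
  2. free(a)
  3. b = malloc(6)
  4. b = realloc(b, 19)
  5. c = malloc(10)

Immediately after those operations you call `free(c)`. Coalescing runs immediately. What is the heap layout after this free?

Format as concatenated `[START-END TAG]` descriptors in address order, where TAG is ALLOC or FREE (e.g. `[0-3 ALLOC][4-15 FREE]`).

Answer: [0-18 ALLOC][19-47 FREE]

Derivation:
Op 1: a = malloc(7) -> a = 0; heap: [0-6 ALLOC][7-47 FREE]
Op 2: free(a) -> (freed a); heap: [0-47 FREE]
Op 3: b = malloc(6) -> b = 0; heap: [0-5 ALLOC][6-47 FREE]
Op 4: b = realloc(b, 19) -> b = 0; heap: [0-18 ALLOC][19-47 FREE]
Op 5: c = malloc(10) -> c = 19; heap: [0-18 ALLOC][19-28 ALLOC][29-47 FREE]
free(c): c = 19 -> block [19-28 ALLOC]; mark free, coalesce with adjacent free neighbors -> [0-18 ALLOC][19-47 FREE]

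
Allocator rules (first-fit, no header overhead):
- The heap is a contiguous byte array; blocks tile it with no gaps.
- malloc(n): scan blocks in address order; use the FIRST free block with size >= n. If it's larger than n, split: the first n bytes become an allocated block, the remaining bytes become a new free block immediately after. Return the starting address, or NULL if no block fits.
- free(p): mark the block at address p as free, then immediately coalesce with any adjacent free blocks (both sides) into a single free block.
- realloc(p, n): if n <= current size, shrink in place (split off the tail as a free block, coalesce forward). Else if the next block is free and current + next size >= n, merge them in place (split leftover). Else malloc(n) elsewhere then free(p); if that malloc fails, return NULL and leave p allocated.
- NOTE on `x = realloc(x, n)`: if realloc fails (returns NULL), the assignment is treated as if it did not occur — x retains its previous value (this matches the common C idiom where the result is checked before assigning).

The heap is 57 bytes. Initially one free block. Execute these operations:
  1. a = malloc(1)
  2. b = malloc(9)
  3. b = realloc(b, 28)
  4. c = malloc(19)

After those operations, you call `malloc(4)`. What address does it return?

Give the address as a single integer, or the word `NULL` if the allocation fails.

Answer: 48

Derivation:
Op 1: a = malloc(1) -> a = 0; heap: [0-0 ALLOC][1-56 FREE]
Op 2: b = malloc(9) -> b = 1; heap: [0-0 ALLOC][1-9 ALLOC][10-56 FREE]
Op 3: b = realloc(b, 28) -> b = 1; heap: [0-0 ALLOC][1-28 ALLOC][29-56 FREE]
Op 4: c = malloc(19) -> c = 29; heap: [0-0 ALLOC][1-28 ALLOC][29-47 ALLOC][48-56 FREE]
malloc(4): first-fit scan over [0-0 ALLOC][1-28 ALLOC][29-47 ALLOC][48-56 FREE] -> 48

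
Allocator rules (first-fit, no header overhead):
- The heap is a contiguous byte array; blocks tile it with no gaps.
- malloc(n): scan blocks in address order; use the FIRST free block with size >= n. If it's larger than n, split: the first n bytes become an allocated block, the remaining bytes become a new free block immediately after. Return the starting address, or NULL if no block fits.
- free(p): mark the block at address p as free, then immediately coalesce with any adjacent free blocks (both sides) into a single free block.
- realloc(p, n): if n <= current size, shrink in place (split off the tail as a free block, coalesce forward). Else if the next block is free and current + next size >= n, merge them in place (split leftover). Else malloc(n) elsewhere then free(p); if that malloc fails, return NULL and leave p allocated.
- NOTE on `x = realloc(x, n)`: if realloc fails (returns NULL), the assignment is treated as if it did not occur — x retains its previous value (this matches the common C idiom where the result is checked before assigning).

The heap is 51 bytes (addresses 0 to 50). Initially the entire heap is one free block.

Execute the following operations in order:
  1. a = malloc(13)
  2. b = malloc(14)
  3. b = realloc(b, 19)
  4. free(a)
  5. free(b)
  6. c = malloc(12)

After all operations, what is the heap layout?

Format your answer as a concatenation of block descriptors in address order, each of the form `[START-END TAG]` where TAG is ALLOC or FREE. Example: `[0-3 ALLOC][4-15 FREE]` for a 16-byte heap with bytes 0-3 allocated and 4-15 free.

Op 1: a = malloc(13) -> a = 0; heap: [0-12 ALLOC][13-50 FREE]
Op 2: b = malloc(14) -> b = 13; heap: [0-12 ALLOC][13-26 ALLOC][27-50 FREE]
Op 3: b = realloc(b, 19) -> b = 13; heap: [0-12 ALLOC][13-31 ALLOC][32-50 FREE]
Op 4: free(a) -> (freed a); heap: [0-12 FREE][13-31 ALLOC][32-50 FREE]
Op 5: free(b) -> (freed b); heap: [0-50 FREE]
Op 6: c = malloc(12) -> c = 0; heap: [0-11 ALLOC][12-50 FREE]

Answer: [0-11 ALLOC][12-50 FREE]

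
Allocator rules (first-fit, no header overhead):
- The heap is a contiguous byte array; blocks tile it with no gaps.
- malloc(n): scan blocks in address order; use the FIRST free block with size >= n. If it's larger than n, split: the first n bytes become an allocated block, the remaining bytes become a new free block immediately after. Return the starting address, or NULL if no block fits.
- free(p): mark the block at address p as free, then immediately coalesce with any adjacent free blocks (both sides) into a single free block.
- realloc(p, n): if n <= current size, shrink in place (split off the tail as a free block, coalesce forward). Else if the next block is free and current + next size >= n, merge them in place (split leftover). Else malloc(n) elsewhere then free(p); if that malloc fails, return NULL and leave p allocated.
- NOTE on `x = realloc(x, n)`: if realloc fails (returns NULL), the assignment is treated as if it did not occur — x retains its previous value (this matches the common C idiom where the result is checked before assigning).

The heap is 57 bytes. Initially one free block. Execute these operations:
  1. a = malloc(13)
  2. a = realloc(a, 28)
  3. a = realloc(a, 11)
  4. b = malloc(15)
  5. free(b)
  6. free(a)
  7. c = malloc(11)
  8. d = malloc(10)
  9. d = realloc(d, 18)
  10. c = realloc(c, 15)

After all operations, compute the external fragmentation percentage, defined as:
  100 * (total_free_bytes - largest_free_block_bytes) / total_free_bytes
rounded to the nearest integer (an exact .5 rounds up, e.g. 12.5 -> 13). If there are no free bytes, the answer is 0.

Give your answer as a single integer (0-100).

Op 1: a = malloc(13) -> a = 0; heap: [0-12 ALLOC][13-56 FREE]
Op 2: a = realloc(a, 28) -> a = 0; heap: [0-27 ALLOC][28-56 FREE]
Op 3: a = realloc(a, 11) -> a = 0; heap: [0-10 ALLOC][11-56 FREE]
Op 4: b = malloc(15) -> b = 11; heap: [0-10 ALLOC][11-25 ALLOC][26-56 FREE]
Op 5: free(b) -> (freed b); heap: [0-10 ALLOC][11-56 FREE]
Op 6: free(a) -> (freed a); heap: [0-56 FREE]
Op 7: c = malloc(11) -> c = 0; heap: [0-10 ALLOC][11-56 FREE]
Op 8: d = malloc(10) -> d = 11; heap: [0-10 ALLOC][11-20 ALLOC][21-56 FREE]
Op 9: d = realloc(d, 18) -> d = 11; heap: [0-10 ALLOC][11-28 ALLOC][29-56 FREE]
Op 10: c = realloc(c, 15) -> c = 29; heap: [0-10 FREE][11-28 ALLOC][29-43 ALLOC][44-56 FREE]
Free blocks: [11 13] total_free=24 largest=13 -> 100*(24-13)/24 = 1100/24 ≈ 45.833 -> rounds to 46

Answer: 46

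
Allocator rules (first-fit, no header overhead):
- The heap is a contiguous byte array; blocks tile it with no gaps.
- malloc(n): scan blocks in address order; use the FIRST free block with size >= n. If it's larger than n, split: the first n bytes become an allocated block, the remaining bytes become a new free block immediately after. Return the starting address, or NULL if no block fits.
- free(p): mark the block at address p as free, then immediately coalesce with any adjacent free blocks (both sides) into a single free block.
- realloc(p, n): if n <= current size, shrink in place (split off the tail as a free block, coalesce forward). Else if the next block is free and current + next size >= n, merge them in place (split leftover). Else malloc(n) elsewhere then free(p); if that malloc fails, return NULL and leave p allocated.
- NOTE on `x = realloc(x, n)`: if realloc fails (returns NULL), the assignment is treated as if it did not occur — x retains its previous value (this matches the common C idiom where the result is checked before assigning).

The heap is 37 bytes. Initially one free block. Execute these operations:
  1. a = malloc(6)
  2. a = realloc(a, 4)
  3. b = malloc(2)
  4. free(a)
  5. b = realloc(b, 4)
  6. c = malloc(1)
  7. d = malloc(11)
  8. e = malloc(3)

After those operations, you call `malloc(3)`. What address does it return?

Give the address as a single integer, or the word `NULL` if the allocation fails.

Op 1: a = malloc(6) -> a = 0; heap: [0-5 ALLOC][6-36 FREE]
Op 2: a = realloc(a, 4) -> a = 0; heap: [0-3 ALLOC][4-36 FREE]
Op 3: b = malloc(2) -> b = 4; heap: [0-3 ALLOC][4-5 ALLOC][6-36 FREE]
Op 4: free(a) -> (freed a); heap: [0-3 FREE][4-5 ALLOC][6-36 FREE]
Op 5: b = realloc(b, 4) -> b = 4; heap: [0-3 FREE][4-7 ALLOC][8-36 FREE]
Op 6: c = malloc(1) -> c = 0; heap: [0-0 ALLOC][1-3 FREE][4-7 ALLOC][8-36 FREE]
Op 7: d = malloc(11) -> d = 8; heap: [0-0 ALLOC][1-3 FREE][4-7 ALLOC][8-18 ALLOC][19-36 FREE]
Op 8: e = malloc(3) -> e = 1; heap: [0-0 ALLOC][1-3 ALLOC][4-7 ALLOC][8-18 ALLOC][19-36 FREE]
malloc(3): first-fit scan over [0-0 ALLOC][1-3 ALLOC][4-7 ALLOC][8-18 ALLOC][19-36 FREE] -> 19

Answer: 19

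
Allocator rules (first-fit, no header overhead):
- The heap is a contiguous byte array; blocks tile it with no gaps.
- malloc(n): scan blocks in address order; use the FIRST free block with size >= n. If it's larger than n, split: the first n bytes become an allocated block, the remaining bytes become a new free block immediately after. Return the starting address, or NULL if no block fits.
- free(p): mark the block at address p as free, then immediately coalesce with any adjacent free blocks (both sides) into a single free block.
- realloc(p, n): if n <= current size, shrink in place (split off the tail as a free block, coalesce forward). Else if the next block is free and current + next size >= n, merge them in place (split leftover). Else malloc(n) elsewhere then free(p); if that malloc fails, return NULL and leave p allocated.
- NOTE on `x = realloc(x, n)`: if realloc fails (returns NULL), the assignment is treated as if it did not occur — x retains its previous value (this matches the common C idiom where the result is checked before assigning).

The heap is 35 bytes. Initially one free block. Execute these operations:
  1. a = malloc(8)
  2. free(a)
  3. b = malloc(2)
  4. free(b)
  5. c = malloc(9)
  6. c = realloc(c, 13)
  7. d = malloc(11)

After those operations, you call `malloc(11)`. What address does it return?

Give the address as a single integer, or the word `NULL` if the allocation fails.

Answer: 24

Derivation:
Op 1: a = malloc(8) -> a = 0; heap: [0-7 ALLOC][8-34 FREE]
Op 2: free(a) -> (freed a); heap: [0-34 FREE]
Op 3: b = malloc(2) -> b = 0; heap: [0-1 ALLOC][2-34 FREE]
Op 4: free(b) -> (freed b); heap: [0-34 FREE]
Op 5: c = malloc(9) -> c = 0; heap: [0-8 ALLOC][9-34 FREE]
Op 6: c = realloc(c, 13) -> c = 0; heap: [0-12 ALLOC][13-34 FREE]
Op 7: d = malloc(11) -> d = 13; heap: [0-12 ALLOC][13-23 ALLOC][24-34 FREE]
malloc(11): first-fit scan over [0-12 ALLOC][13-23 ALLOC][24-34 FREE] -> 24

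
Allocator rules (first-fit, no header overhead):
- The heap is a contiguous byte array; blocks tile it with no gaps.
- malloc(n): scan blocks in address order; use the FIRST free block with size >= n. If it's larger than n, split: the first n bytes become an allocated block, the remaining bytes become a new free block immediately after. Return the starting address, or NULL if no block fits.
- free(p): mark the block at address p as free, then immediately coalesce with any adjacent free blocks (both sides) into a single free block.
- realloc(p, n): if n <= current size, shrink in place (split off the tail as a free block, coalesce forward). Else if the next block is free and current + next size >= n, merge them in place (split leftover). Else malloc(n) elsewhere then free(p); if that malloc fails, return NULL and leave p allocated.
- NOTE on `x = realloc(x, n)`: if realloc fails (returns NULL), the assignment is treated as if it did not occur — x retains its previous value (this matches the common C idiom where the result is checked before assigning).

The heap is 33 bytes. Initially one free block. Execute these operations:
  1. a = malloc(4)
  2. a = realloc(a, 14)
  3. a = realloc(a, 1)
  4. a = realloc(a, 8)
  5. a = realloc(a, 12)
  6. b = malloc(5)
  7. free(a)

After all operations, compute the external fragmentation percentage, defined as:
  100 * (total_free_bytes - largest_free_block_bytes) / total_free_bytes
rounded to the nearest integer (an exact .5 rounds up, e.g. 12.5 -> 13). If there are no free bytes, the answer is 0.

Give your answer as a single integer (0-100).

Answer: 43

Derivation:
Op 1: a = malloc(4) -> a = 0; heap: [0-3 ALLOC][4-32 FREE]
Op 2: a = realloc(a, 14) -> a = 0; heap: [0-13 ALLOC][14-32 FREE]
Op 3: a = realloc(a, 1) -> a = 0; heap: [0-0 ALLOC][1-32 FREE]
Op 4: a = realloc(a, 8) -> a = 0; heap: [0-7 ALLOC][8-32 FREE]
Op 5: a = realloc(a, 12) -> a = 0; heap: [0-11 ALLOC][12-32 FREE]
Op 6: b = malloc(5) -> b = 12; heap: [0-11 ALLOC][12-16 ALLOC][17-32 FREE]
Op 7: free(a) -> (freed a); heap: [0-11 FREE][12-16 ALLOC][17-32 FREE]
Free blocks: [12 16] total_free=28 largest=16 -> 100*(28-16)/28 = 1200/28 ≈ 42.857 -> rounds to 43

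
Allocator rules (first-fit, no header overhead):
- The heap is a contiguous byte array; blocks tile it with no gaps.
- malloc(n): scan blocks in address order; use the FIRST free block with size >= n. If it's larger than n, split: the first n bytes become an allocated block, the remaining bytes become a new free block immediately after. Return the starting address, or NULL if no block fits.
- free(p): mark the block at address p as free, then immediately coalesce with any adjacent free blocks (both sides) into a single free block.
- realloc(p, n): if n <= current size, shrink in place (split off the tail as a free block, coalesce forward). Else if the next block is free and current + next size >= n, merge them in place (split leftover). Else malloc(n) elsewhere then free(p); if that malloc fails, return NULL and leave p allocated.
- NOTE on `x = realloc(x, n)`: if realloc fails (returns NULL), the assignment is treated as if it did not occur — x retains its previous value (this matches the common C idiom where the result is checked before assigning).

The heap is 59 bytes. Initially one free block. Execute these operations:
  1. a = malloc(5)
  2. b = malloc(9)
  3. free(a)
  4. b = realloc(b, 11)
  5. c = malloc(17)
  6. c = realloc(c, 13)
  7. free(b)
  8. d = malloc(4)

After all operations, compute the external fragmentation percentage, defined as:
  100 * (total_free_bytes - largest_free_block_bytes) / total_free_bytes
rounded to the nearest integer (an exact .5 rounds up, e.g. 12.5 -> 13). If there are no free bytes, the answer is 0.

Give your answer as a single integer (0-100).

Op 1: a = malloc(5) -> a = 0; heap: [0-4 ALLOC][5-58 FREE]
Op 2: b = malloc(9) -> b = 5; heap: [0-4 ALLOC][5-13 ALLOC][14-58 FREE]
Op 3: free(a) -> (freed a); heap: [0-4 FREE][5-13 ALLOC][14-58 FREE]
Op 4: b = realloc(b, 11) -> b = 5; heap: [0-4 FREE][5-15 ALLOC][16-58 FREE]
Op 5: c = malloc(17) -> c = 16; heap: [0-4 FREE][5-15 ALLOC][16-32 ALLOC][33-58 FREE]
Op 6: c = realloc(c, 13) -> c = 16; heap: [0-4 FREE][5-15 ALLOC][16-28 ALLOC][29-58 FREE]
Op 7: free(b) -> (freed b); heap: [0-15 FREE][16-28 ALLOC][29-58 FREE]
Op 8: d = malloc(4) -> d = 0; heap: [0-3 ALLOC][4-15 FREE][16-28 ALLOC][29-58 FREE]
Free blocks: [12 30] total_free=42 largest=30 -> 100*(42-30)/42 = 1200/42 ≈ 28.571 -> rounds to 29

Answer: 29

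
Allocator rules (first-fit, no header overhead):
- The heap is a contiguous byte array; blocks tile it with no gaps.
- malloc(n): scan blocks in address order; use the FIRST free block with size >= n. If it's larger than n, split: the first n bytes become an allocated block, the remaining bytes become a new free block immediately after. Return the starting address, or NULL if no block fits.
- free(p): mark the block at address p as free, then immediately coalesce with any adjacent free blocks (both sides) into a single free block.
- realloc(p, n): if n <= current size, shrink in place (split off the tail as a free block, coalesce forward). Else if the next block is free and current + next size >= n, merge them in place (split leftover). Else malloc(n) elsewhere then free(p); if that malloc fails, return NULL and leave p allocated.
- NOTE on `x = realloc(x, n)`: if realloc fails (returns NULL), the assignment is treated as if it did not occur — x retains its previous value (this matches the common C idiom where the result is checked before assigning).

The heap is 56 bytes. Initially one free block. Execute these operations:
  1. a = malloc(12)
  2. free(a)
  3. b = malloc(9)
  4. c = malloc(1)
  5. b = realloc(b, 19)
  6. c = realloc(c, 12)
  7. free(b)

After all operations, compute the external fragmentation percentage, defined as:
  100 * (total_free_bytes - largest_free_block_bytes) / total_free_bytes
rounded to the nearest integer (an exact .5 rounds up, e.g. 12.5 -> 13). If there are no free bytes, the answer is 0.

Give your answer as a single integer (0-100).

Answer: 34

Derivation:
Op 1: a = malloc(12) -> a = 0; heap: [0-11 ALLOC][12-55 FREE]
Op 2: free(a) -> (freed a); heap: [0-55 FREE]
Op 3: b = malloc(9) -> b = 0; heap: [0-8 ALLOC][9-55 FREE]
Op 4: c = malloc(1) -> c = 9; heap: [0-8 ALLOC][9-9 ALLOC][10-55 FREE]
Op 5: b = realloc(b, 19) -> b = 10; heap: [0-8 FREE][9-9 ALLOC][10-28 ALLOC][29-55 FREE]
Op 6: c = realloc(c, 12) -> c = 29; heap: [0-9 FREE][10-28 ALLOC][29-40 ALLOC][41-55 FREE]
Op 7: free(b) -> (freed b); heap: [0-28 FREE][29-40 ALLOC][41-55 FREE]
Free blocks: [29 15] total_free=44 largest=29 -> 100*(44-29)/44 = 1500/44 ≈ 34.091 -> rounds to 34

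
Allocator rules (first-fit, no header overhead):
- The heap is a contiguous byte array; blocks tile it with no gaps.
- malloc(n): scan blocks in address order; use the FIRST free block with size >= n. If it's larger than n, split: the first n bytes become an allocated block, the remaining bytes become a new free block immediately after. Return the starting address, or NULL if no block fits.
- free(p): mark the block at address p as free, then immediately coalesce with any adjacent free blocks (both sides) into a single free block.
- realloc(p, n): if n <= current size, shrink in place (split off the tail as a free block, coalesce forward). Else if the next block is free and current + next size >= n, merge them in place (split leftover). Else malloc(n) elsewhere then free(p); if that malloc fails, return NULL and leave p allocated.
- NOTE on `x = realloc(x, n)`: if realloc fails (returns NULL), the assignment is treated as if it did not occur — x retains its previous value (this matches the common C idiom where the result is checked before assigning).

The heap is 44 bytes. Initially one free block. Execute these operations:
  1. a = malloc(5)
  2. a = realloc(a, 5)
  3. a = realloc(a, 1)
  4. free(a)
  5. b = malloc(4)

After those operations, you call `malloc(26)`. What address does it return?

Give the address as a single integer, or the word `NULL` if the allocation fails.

Op 1: a = malloc(5) -> a = 0; heap: [0-4 ALLOC][5-43 FREE]
Op 2: a = realloc(a, 5) -> a = 0; heap: [0-4 ALLOC][5-43 FREE]
Op 3: a = realloc(a, 1) -> a = 0; heap: [0-0 ALLOC][1-43 FREE]
Op 4: free(a) -> (freed a); heap: [0-43 FREE]
Op 5: b = malloc(4) -> b = 0; heap: [0-3 ALLOC][4-43 FREE]
malloc(26): first-fit scan over [0-3 ALLOC][4-43 FREE] -> 4

Answer: 4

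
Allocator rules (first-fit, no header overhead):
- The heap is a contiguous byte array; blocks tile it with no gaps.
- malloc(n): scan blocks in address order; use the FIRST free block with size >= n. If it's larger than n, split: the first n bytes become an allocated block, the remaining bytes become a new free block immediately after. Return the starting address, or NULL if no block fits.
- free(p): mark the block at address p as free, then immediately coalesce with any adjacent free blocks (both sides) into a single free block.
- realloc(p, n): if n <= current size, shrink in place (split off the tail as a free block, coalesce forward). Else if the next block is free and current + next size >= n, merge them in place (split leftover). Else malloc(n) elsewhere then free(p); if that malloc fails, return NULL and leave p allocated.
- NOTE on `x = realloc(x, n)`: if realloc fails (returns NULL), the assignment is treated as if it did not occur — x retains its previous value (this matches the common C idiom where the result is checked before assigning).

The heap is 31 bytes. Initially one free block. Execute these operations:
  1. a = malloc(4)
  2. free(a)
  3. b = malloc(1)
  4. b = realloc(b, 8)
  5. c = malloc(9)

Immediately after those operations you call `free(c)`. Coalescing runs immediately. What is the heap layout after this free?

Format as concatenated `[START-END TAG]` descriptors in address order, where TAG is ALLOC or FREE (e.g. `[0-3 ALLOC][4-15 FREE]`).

Answer: [0-7 ALLOC][8-30 FREE]

Derivation:
Op 1: a = malloc(4) -> a = 0; heap: [0-3 ALLOC][4-30 FREE]
Op 2: free(a) -> (freed a); heap: [0-30 FREE]
Op 3: b = malloc(1) -> b = 0; heap: [0-0 ALLOC][1-30 FREE]
Op 4: b = realloc(b, 8) -> b = 0; heap: [0-7 ALLOC][8-30 FREE]
Op 5: c = malloc(9) -> c = 8; heap: [0-7 ALLOC][8-16 ALLOC][17-30 FREE]
free(c): c = 8 -> block [8-16 ALLOC]; mark free, coalesce with adjacent free neighbors -> [0-7 ALLOC][8-30 FREE]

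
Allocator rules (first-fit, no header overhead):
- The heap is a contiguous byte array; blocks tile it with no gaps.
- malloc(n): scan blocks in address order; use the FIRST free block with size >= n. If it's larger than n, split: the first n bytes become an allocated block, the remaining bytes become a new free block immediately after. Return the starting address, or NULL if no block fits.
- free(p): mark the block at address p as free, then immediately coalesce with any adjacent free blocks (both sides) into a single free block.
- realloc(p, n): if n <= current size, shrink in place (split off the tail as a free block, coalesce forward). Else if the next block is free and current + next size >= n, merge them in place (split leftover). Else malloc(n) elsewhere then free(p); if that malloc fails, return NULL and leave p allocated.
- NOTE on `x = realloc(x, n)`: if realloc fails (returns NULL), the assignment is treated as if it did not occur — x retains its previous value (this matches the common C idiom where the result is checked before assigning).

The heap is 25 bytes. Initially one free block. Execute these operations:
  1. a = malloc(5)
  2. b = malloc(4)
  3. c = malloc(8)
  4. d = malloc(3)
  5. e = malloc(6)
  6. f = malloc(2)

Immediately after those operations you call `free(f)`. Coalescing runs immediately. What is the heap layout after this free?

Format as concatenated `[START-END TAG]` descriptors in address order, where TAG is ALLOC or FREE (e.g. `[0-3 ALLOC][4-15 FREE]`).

Answer: [0-4 ALLOC][5-8 ALLOC][9-16 ALLOC][17-19 ALLOC][20-24 FREE]

Derivation:
Op 1: a = malloc(5) -> a = 0; heap: [0-4 ALLOC][5-24 FREE]
Op 2: b = malloc(4) -> b = 5; heap: [0-4 ALLOC][5-8 ALLOC][9-24 FREE]
Op 3: c = malloc(8) -> c = 9; heap: [0-4 ALLOC][5-8 ALLOC][9-16 ALLOC][17-24 FREE]
Op 4: d = malloc(3) -> d = 17; heap: [0-4 ALLOC][5-8 ALLOC][9-16 ALLOC][17-19 ALLOC][20-24 FREE]
Op 5: e = malloc(6) -> e = NULL; heap: [0-4 ALLOC][5-8 ALLOC][9-16 ALLOC][17-19 ALLOC][20-24 FREE]
Op 6: f = malloc(2) -> f = 20; heap: [0-4 ALLOC][5-8 ALLOC][9-16 ALLOC][17-19 ALLOC][20-21 ALLOC][22-24 FREE]
free(f): f = 20 -> block [20-21 ALLOC]; mark free, coalesce with adjacent free neighbors -> [0-4 ALLOC][5-8 ALLOC][9-16 ALLOC][17-19 ALLOC][20-24 FREE]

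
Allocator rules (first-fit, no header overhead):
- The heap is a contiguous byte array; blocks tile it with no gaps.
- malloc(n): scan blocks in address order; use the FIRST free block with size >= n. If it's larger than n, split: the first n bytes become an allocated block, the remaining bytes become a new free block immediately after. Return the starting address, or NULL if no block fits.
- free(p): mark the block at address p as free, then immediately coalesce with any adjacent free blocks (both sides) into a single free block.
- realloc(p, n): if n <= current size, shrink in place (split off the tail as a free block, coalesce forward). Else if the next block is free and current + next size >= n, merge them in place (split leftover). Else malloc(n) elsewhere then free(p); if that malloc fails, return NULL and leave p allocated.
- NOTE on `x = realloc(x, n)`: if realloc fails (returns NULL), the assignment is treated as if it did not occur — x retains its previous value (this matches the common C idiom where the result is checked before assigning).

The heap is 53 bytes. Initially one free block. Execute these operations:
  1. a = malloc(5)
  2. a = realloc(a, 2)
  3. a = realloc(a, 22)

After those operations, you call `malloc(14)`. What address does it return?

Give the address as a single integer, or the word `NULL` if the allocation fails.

Answer: 22

Derivation:
Op 1: a = malloc(5) -> a = 0; heap: [0-4 ALLOC][5-52 FREE]
Op 2: a = realloc(a, 2) -> a = 0; heap: [0-1 ALLOC][2-52 FREE]
Op 3: a = realloc(a, 22) -> a = 0; heap: [0-21 ALLOC][22-52 FREE]
malloc(14): first-fit scan over [0-21 ALLOC][22-52 FREE] -> 22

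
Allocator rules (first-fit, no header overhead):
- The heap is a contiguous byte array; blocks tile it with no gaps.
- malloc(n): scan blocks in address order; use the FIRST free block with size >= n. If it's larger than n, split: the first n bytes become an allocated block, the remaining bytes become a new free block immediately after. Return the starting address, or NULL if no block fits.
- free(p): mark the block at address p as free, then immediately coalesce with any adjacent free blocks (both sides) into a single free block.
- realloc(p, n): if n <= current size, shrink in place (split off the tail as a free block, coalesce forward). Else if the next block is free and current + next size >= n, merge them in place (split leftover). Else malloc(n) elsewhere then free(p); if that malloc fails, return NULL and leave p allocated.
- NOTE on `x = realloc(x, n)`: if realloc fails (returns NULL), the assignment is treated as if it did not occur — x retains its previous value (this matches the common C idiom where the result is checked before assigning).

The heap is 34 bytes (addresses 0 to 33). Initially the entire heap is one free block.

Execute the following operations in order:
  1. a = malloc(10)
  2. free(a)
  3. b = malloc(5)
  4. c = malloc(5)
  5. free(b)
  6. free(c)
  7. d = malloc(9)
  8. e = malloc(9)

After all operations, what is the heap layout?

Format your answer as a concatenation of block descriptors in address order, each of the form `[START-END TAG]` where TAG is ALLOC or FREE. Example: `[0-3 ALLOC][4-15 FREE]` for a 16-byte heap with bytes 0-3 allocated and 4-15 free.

Op 1: a = malloc(10) -> a = 0; heap: [0-9 ALLOC][10-33 FREE]
Op 2: free(a) -> (freed a); heap: [0-33 FREE]
Op 3: b = malloc(5) -> b = 0; heap: [0-4 ALLOC][5-33 FREE]
Op 4: c = malloc(5) -> c = 5; heap: [0-4 ALLOC][5-9 ALLOC][10-33 FREE]
Op 5: free(b) -> (freed b); heap: [0-4 FREE][5-9 ALLOC][10-33 FREE]
Op 6: free(c) -> (freed c); heap: [0-33 FREE]
Op 7: d = malloc(9) -> d = 0; heap: [0-8 ALLOC][9-33 FREE]
Op 8: e = malloc(9) -> e = 9; heap: [0-8 ALLOC][9-17 ALLOC][18-33 FREE]

Answer: [0-8 ALLOC][9-17 ALLOC][18-33 FREE]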